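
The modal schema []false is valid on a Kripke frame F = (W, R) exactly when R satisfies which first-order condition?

□⊥ is valid iff no world has any successor (otherwise □⊥ fails at any world with one).

emptiness of R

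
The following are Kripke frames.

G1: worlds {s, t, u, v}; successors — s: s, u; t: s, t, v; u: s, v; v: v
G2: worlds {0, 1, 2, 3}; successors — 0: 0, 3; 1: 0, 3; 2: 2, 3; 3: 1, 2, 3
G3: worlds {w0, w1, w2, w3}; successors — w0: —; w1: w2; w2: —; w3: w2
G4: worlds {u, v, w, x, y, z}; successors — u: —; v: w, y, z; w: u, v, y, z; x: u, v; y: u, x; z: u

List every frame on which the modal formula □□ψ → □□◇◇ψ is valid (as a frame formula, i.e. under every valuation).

G1, G2, G3

Frame correspondent (Sahlqvist): ∀x ∀z (xR²z → ∃w (xR²w ∧ zR²w)) — i.e. a generalized confluence (Geach) condition.
G1: condition met.
G2: condition met.
G3: condition met.
G4: fails — vR²u but no t with vR²t and uR²t.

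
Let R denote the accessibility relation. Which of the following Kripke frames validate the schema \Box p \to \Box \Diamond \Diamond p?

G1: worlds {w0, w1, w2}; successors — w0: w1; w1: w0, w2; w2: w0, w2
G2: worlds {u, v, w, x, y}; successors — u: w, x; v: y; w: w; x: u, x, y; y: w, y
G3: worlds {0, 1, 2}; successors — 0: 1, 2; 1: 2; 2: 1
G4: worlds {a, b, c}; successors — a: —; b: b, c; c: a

Frame correspondent (Sahlqvist): \forall x \forall z (xRz \to \exists w (xRw \wedge z R^2 w)) — i.e. a generalized confluence (Geach) condition.
G1: satisfies the condition.
G2: satisfies the condition.
G3: satisfies the condition.
G4: fails — bRc but no w with bRw and cR²w.
Valid on: G1, G2, G3.

G1, G2, G3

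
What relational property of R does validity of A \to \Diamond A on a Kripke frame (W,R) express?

This is frame-equivalent to □A → A (substitute ¬A for A and contrapose).
Suppose □A→A is valid. At any x set V(A)={w : Rxw}. Then □A holds at x, so A holds at x, i.e. Rxx.
Conversely, any frame satisfying \forall x Rxx validates the schema.
Frame condition: \forall x Rxx.

Reflexivity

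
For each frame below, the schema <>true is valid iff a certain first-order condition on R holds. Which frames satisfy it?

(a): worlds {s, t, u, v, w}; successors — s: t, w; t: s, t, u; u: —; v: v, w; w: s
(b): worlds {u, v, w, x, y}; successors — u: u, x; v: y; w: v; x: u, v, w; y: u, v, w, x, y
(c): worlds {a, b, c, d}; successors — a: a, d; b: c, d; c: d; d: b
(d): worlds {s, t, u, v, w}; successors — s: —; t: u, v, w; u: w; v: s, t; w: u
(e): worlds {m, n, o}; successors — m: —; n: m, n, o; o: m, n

Frame correspondent (Sahlqvist): forall x exists y Rxy — i.e. seriality.
(a): fails — world u has no successor.
(b): satisfies the condition.
(c): satisfies the condition.
(d): fails — world s has no successor.
(e): fails — world m has no successor.

(b), (c)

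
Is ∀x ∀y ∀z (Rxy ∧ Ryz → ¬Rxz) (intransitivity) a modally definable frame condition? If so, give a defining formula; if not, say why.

Any modally definable frame class is closed under surjective bounded morphisms.
The 7-cycle (worlds a,b,c,d,e,f,g with a→b→c→d→e→f→g→a) is intransitive. Mapping every world to a single reflexive point • is a surjective bounded morphism; the reflexive point is not intransitive (R••∧R•• but R••).
Hence intransitivity is not modally definable.

Not modally definable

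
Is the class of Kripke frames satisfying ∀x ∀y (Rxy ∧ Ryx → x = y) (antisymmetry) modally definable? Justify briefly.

Not modally definable

Modal frame validity is preserved under surjective bounded morphisms.
The 8-cycle (worlds a,b,c,d,e,f,g,h with a→b→c→d→e→f→g→h→a) is antisymmetric. Sending even-indexed worlds to a and odd-indexed worlds to b is a surjective bounded morphism onto the two-world frame with a↔b, which is not antisymmetric.
So no modal formula (or set of formulas) defines exactly the antisymmetric frames.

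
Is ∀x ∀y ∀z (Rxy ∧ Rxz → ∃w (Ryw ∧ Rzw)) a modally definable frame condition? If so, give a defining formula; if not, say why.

Yes — defined by ◇□p → □◇p

The condition is convergence. A defining modal formula is ◇□p → □◇p.
Suppose ◇□p→□◇p is valid. Take Rxy, Rxz and set V(p)={w : Ryw}. Then □p at y so ◇□p at x, so □◇p at x, so ◇p at z, giving w with Rzw and Ryw.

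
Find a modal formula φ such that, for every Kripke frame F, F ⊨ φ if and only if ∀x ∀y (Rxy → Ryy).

This is shift-reflexivity; the standard corresponding axiom is T□: □(□r → r).
Suppose □(□r→r) is valid. Take Rxy and set V(r)={w : Ryw}. Then at y, □r holds; since □(□r→r) at x, □r→r at y, so r at y, i.e. Ryy.

□(□r → r)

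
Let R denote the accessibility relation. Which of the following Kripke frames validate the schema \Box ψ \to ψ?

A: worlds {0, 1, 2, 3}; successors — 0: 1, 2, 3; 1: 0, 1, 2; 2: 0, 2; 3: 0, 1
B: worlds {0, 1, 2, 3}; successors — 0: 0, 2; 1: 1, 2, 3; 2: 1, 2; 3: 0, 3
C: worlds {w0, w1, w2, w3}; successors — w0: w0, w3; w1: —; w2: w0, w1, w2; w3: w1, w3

Frame correspondent (Sahlqvist): \forall x Rxx — i.e. reflexivity.
A: fails — world 0 does not see itself.
B: holds.
C: fails — world w1 does not see itself.

B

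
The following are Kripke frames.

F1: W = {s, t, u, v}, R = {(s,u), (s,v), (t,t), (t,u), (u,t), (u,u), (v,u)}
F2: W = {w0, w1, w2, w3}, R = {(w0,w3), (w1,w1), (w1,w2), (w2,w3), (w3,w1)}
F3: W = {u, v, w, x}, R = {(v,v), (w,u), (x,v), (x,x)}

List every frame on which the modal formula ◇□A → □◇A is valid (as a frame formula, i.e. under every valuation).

F1

The schema corresponds to convergence: ∀x ∀y ∀z (Rxy ∧ Rxz → ∃w (Ryw ∧ Rzw)).
F1: ✓.
F2: fails — Rw1w2 and Rw1w1 but w2 and w1 have no common successor.
F3: fails — Rwu and Rwu but u and u have no common successor.
Valid on: F1.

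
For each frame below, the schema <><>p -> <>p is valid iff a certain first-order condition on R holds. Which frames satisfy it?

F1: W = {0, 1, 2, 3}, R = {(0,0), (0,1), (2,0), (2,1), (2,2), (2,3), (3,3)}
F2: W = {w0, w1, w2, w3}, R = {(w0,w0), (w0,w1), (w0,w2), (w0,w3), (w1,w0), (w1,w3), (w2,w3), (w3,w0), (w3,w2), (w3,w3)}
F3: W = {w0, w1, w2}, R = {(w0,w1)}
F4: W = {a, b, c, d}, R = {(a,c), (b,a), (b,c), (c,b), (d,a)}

The schema corresponds to transitivity: forall x forall y forall z (Rxy & Ryz -> Rxz).
F1: ✓.
F2: fails — Rw1w0 and Rw0w1 but not Rw1w1.
F3: ✓.
F4: fails — Rbc and Rcb but not Rbb.
Valid on: F1, F3.

F1, F3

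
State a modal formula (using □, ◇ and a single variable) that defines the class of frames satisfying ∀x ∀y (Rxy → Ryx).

q → □◇q

The condition is symmetry. The B schema q → □◇q defines it.
Suppose q→□◇q is valid. Take Rxy and set V(q)={x}. Then q at x, so □◇q at x, so ◇q at y, so some z with Ryz has q; z=x, i.e. Ryx.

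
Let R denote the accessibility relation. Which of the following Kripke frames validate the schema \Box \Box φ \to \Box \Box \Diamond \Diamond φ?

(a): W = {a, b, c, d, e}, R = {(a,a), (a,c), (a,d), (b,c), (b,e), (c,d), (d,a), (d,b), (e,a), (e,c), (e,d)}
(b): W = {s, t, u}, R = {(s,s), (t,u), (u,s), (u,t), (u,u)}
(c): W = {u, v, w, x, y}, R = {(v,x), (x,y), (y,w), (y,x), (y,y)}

(a), (b)

Frame correspondent (Sahlqvist): \forall x \forall z (x R^2 z \to \exists w (x R^2 w \wedge z R^2 w)) — i.e. a generalized confluence (Geach) condition.
(a): holds.
(b): holds.
(c): fails — xR²w but no t with xR²t and wR²t.
Valid on: (a), (b).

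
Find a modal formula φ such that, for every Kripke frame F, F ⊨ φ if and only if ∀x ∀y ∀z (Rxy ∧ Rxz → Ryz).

◇r → □◇r

A defining formula is ◇r → □◇r (the 5 axiom).
Suppose ◇r→□◇r is valid. Take Rxy, Rxz and set V(r)={y}. Then ◇r at x, so □◇r at x, so ◇r at z, so some w with Rzw has r; w=y, i.e. Rzy. By symmetry of the argument, Ryz.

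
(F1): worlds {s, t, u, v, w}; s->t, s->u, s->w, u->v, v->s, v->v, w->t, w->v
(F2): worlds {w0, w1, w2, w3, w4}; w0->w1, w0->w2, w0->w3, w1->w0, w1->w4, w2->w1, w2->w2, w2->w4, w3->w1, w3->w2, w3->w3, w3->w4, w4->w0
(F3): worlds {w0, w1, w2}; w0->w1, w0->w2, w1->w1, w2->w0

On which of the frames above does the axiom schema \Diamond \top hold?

(F2), (F3)

Frame correspondent (Sahlqvist): \forall x \exists y Rxy — i.e. seriality.
(F1): fails — world t has no successor.
(F2): satisfies the condition.
(F3): satisfies the condition.
Valid on: (F2), (F3).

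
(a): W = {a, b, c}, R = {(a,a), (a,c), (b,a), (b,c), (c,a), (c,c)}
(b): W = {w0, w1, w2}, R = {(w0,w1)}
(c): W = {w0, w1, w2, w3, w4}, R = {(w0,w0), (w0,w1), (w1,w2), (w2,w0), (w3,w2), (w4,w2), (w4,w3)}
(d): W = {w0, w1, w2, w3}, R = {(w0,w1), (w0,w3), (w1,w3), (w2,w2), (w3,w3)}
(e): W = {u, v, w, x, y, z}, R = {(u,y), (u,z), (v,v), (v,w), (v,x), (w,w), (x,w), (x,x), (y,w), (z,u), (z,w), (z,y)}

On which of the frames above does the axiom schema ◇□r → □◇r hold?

The schema corresponds to convergence: ∀x ∀y ∀z (Rxy ∧ Rxz → ∃w (Ryw ∧ Rzw)).
(a): ✓.
(b): fails — Rw0w1 and Rw0w1 but w1 and w1 have no common successor.
(c): fails — Rw0w1 and Rw0w0 but w1 and w0 have no common successor.
(d): ✓.
(e): fails — Rzy and Rzu but y and u have no common successor.

(a), (d)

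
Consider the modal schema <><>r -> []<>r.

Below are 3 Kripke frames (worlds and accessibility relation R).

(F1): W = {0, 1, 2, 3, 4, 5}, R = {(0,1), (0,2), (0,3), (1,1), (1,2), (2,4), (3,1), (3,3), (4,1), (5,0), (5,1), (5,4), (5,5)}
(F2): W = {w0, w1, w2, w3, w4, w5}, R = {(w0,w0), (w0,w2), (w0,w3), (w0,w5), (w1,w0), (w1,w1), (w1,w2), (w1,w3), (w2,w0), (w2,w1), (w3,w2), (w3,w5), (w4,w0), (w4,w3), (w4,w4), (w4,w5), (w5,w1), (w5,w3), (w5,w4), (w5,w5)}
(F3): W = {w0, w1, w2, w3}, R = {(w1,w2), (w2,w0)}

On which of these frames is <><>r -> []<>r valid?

(F3)

This is the axiom for a generalized confluence (Geach) condition; its first-order frame correspondent is forall x forall y forall z ((x R^2 y & xRz) -> exists w (y = w & zRw)).
(F1): fails — 0R²1, 0R2 but no w with 1=w and 2Rw.
(F2): fails — w0R²w0, w0Rw3 but no w with w0=w and w3Rw.
(F3): holds.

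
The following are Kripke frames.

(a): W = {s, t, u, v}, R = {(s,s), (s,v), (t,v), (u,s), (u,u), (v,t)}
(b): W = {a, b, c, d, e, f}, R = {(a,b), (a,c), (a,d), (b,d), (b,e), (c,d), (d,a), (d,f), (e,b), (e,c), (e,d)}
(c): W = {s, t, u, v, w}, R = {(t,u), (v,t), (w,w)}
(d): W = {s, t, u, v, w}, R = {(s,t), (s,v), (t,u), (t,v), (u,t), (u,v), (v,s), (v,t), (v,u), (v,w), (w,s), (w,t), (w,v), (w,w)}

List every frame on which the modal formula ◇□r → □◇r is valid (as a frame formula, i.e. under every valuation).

(d)

This is the axiom for convergence; its first-order frame correspondent is ∀x ∀y ∀z (Rxy ∧ Rxz → ∃w (Ryw ∧ Rzw)).
(a): fails — Rsv and Rss but v and s have no common successor.
(b): fails — Rab and Rad but b and d have no common successor.
(c): fails — Rtu and Rtu but u and u have no common successor.
(d): holds.
Valid on: (d).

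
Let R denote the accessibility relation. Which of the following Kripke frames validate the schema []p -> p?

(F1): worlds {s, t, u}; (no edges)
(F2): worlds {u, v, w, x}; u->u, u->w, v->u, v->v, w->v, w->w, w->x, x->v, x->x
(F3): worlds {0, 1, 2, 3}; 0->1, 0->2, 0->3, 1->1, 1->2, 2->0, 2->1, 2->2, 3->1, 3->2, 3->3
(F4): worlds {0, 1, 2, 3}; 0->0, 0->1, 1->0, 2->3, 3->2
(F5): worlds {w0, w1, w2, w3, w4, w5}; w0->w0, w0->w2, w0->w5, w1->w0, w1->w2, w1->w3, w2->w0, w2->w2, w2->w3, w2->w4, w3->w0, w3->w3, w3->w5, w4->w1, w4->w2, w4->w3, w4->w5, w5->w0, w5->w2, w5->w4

The schema corresponds to reflexivity: forall x Rxx.
(F1): fails — world s does not see itself.
(F2): holds.
(F3): fails — world 0 does not see itself.
(F4): fails — world 1 does not see itself.
(F5): fails — world w1 does not see itself.
Valid on: (F2).

(F2)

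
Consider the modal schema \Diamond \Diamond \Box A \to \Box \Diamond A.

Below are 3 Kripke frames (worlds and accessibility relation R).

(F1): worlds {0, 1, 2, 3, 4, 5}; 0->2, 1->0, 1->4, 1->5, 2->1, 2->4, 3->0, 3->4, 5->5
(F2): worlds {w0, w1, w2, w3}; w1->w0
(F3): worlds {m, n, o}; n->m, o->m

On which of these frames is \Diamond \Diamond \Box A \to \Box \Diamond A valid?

(F2), (F3)

The schema corresponds to a generalized confluence (Geach) condition: \forall x \forall y \forall z ((x R^2 y \wedge xRz) \to \exists w (yRw \wedge zRw)).
(F1): fails — 0R²4, 0R2 but no w with 4Rw and 2Rw.
(F2): satisfies the condition.
(F3): satisfies the condition.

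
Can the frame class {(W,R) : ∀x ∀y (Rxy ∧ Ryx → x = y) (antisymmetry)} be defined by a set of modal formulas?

Not definable by any modal formula

Any modally definable frame class is closed under surjective bounded morphisms.
The 4-cycle (worlds s,t,u,v with s→t→u→v→s) is antisymmetric. Sending even-indexed worlds to s and odd-indexed worlds to t is a surjective bounded morphism onto the two-world frame with s↔t, which is not antisymmetric.
So the class is not modally definable.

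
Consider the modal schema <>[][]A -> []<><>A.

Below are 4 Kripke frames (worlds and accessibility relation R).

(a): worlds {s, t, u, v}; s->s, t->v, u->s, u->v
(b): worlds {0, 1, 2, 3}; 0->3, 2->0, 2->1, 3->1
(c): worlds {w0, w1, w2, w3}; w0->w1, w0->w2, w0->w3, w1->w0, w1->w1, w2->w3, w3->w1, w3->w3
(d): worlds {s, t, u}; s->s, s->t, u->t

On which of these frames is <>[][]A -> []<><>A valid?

(c)

The schema corresponds to a generalized confluence (Geach) condition: forall x forall y forall z ((xRy & xRz) -> exists w (y R^2 w & z R^2 w)).
(a): fails — tRv, tRv but no w with vR²w and vR²w.
(b): fails — 0R3, 0R3 but no w with 3R²w and 3R²w.
(c): condition met.
(d): fails — sRs, sRt but no w with sR²w and tR²w.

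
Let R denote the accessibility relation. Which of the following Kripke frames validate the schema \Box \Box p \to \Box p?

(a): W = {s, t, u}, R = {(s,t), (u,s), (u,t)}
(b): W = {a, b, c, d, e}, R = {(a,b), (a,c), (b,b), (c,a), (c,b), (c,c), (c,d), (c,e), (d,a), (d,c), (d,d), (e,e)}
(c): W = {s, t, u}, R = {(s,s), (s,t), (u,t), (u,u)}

The schema corresponds to density: \forall x \forall y (Rxy \to \exists z (Rxz \wedge Rzy)).
(a): fails — Rus but no z with Ruz and Rzs.
(b): satisfies the condition.
(c): satisfies the condition.
Valid on: (b), (c).

(b), (c)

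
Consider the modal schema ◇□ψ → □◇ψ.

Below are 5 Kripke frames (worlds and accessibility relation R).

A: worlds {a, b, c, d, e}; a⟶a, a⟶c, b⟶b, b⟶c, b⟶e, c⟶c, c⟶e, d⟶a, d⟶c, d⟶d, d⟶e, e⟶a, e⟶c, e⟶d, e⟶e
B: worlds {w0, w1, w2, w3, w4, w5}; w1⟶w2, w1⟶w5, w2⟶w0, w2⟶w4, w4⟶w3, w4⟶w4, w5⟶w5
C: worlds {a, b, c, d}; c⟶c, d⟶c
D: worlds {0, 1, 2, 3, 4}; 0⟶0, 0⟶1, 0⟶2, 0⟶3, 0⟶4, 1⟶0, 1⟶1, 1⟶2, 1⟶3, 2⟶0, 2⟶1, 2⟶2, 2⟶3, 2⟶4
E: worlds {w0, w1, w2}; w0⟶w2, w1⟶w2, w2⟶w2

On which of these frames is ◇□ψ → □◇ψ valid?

A, C, E

This is the axiom for convergence; its first-order frame correspondent is ∀x ∀y ∀z (Rxy ∧ Rxz → ∃w (Ryw ∧ Rzw)).
A: satisfies the condition.
B: fails — Rw1w5 and Rw1w2 but w5 and w2 have no common successor.
C: satisfies the condition.
D: fails — R00 and R04 but 0 and 4 have no common successor.
E: satisfies the condition.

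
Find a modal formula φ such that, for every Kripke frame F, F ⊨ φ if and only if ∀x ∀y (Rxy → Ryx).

ψ → □◇ψ

This is symmetry; the standard corresponding axiom is B: ψ → □◇ψ.
Suppose ψ→□◇ψ is valid. Take Rxy and set V(ψ)={x}. Then ψ at x, so □◇ψ at x, so ◇ψ at y, so some z with Ryz has ψ; z=x, i.e. Ryx.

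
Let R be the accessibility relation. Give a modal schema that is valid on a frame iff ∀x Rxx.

□s → s

The condition is reflexivity. The T schema □s → s defines it.
Suppose □s→s is valid. At any x set V(s)={w : Rxw}. Then □s holds at x, so s holds at x, i.e. Rxx.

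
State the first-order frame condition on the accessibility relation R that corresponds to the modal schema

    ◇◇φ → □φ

∀x ∀y ∀z ((xR²y ∧ xRz) → ∃w (y = w ∧ z = w))

This is a Sahlqvist (Geach-type) schema ◇^2□^0φ → □^1◇^0φ.
Minimal-valuation argument: fix x; take any y with xR^2y and any z with xR^1z. Set V(φ) to the set of worlds R-reachable from y in exactly 0 steps. Then □^0φ holds at y, so the antecedent holds at x; validity forces ◇^0φ at z, giving a w with zR^0w and yR^0w.
First-order correspondent: ∀x ∀y ∀z ((xR²y ∧ xRz) → ∃w (y = w ∧ z = w)).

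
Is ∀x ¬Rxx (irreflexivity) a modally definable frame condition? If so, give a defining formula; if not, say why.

Any modally definable frame class is closed under surjective bounded morphisms.
The 2-cycle (worlds w0,w1 with w0→w1→w0) is irreflexive, and the map sending every world to a single reflexive point • is a surjective bounded morphism (forth: every edge maps to (•,•); back: every world has a successor). So any modal formula valid on the 2-cycle is also valid on the reflexive point, which is not irreflexive.
So the class is not modally definable.

No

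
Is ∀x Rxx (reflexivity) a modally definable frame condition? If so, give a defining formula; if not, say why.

Yes: it is reflexivity, defined by the T schema □q → q.
Suppose □q→q is valid. At any x set V(q)={w : Rxw}. Then □q holds at x, so q holds at x, i.e. Rxx.

Yes, by □q → q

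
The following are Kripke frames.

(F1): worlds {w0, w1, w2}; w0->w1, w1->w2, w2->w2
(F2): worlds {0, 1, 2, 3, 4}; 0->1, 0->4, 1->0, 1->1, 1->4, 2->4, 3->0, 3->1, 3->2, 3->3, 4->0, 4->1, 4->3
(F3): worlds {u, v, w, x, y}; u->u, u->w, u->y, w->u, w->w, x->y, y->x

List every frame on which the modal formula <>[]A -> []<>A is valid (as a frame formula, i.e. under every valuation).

(F1)

Frame correspondent (Sahlqvist): forall x forall y forall z (Rxy & Rxz -> exists w (Ryw & Rzw)) — i.e. convergence.
(F1): ✓.
(F2): fails — R32 and R33 but 2 and 3 have no common successor.
(F3): fails — Ruw and Ruy but w and y have no common successor.
Valid on: (F1).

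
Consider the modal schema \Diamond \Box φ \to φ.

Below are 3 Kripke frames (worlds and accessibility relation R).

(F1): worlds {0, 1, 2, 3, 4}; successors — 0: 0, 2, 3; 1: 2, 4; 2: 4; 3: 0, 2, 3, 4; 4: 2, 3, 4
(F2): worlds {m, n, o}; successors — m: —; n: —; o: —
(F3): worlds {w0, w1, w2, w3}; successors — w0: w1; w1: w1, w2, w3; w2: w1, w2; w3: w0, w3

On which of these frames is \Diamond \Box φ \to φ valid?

(F2)

The schema corresponds to symmetry: \forall x \forall y (Rxy \to Ryx).
(F1): fails — R32 but not R23.
(F2): holds.
(F3): fails — Rw1w3 but not Rw3w1.
Valid on: (F2).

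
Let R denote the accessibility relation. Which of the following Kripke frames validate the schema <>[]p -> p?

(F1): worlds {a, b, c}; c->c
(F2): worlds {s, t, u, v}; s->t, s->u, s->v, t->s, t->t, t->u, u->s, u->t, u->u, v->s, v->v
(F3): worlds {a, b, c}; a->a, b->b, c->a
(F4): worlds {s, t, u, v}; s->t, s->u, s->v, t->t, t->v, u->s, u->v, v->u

(F1), (F2)

The schema corresponds to symmetry: forall x forall y (Rxy -> Ryx).
(F1): satisfies the condition.
(F2): satisfies the condition.
(F3): fails — Rca but not Rac.
(F4): fails — Rtv but not Rvt.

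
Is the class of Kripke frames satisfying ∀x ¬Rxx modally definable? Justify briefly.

If a class were modally definable it would be closed under surjective bounded morphisms (Goldblatt–Thomason).
The 4-cycle (worlds a,b,c,d with a→b→c→d→a) is irreflexive, and the map sending every world to a single reflexive point • is a surjective bounded morphism (forth: every edge maps to (•,•); back: every world has a successor). So any modal formula valid on the 4-cycle is also valid on the reflexive point, which is not irreflexive.
Hence irreflexivity is not modally definable.

Not modally definable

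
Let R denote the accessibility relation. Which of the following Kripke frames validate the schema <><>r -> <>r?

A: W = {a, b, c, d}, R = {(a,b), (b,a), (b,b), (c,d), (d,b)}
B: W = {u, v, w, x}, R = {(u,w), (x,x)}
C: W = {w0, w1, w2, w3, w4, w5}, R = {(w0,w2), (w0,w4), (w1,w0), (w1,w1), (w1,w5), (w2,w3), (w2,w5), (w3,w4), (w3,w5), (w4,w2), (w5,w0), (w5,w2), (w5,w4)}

Frame correspondent (Sahlqvist): forall x forall y forall z (Rxy & Ryz -> Rxz) — i.e. transitivity.
A: fails — Rcd and Rdb but not Rcb.
B: ✓.
C: fails — Rw1w5 and Rw5w2 but not Rw1w2.
Valid on: B.

B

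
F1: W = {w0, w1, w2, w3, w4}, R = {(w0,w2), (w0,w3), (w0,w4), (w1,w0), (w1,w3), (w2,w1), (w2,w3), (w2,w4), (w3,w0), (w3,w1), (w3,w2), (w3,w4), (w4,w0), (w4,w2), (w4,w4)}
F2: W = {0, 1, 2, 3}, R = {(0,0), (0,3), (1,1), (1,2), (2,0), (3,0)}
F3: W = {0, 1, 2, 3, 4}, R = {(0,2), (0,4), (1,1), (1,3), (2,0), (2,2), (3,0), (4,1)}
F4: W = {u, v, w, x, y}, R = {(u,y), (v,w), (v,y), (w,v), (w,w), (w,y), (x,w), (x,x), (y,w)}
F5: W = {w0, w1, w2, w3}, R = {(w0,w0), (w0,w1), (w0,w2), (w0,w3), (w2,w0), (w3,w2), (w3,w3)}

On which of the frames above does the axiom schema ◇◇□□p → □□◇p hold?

This is the axiom for a generalized confluence (Geach) condition; its first-order frame correspondent is ∀x ∀y ∀z ((xR²y ∧ xR²z) → ∃w (yR²w ∧ zRw)).
F1: holds.
F2: fails — 1R²0, 1R²1 but no w with 0R²w and 1Rw.
F3: fails — 0R²1, 0R²0 but no w with 1R²w and 0Rw.
F4: holds.
F5: fails — w0R²w0, w0R²w1 but no w with w0R²w and w1Rw.
Valid on: F1, F4.

F1, F4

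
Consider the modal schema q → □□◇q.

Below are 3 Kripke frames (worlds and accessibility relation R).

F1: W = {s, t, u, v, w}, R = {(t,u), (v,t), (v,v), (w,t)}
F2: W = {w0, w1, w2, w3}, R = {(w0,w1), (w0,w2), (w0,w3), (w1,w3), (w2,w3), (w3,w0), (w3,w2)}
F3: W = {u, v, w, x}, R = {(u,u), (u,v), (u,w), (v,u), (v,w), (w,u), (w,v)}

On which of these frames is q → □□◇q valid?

Frame correspondent (Sahlqvist): ∀x ∀z (xR²z → ∃w (x = w ∧ zRw)) — i.e. a generalized confluence (Geach) condition.
F1: fails — vR²t but no w* with v=w* and tRw*.
F2: fails — w0R²w0 but no w with w0=w and w0Rw.
F3: fails — vR²v but no t with v=t and vRt.
Valid on no frame.

none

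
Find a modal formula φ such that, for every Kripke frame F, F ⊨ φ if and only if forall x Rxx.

This is reflexivity; the standard corresponding axiom is T: □r → r.
Suppose □r→r is valid. At any x set V(r)={w : Rxw}. Then □r holds at x, so r holds at x, i.e. Rxx.

□r → r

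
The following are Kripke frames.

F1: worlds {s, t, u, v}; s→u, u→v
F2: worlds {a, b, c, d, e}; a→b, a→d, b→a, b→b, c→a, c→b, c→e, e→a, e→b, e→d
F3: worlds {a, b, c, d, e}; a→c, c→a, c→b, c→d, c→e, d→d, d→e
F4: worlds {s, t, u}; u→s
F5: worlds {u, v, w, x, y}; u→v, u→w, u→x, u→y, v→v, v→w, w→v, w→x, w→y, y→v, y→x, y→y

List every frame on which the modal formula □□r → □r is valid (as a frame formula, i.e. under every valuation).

This is the axiom for density; its first-order frame correspondent is ∀x ∀y (Rxy → ∃z (Rxz ∧ Rzy)).
F1: fails — Rsu but no z with Rsz and Rzu.
F2: fails — Rce but no z with Rcz and Rze.
F3: fails — Rcb but no z with Rcz and Rzb.
F4: fails — Rus but no z with Ruz and Rzs.
F5: holds.
Valid on: F5.

F5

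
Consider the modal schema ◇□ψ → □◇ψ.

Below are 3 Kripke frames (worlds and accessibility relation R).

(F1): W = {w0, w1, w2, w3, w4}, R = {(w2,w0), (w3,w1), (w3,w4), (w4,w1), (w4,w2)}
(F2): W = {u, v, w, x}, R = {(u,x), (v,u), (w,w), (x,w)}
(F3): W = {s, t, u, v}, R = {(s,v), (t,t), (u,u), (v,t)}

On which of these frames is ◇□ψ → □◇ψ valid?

(F2), (F3)

The schema corresponds to convergence: ∀x ∀y ∀z (Rxy ∧ Rxz → ∃w (Ryw ∧ Rzw)).
(F1): fails — Rw2w0 and Rw2w0 but w0 and w0 have no common successor.
(F2): ✓.
(F3): ✓.
Valid on: (F2), (F3).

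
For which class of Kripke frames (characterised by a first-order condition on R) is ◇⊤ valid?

Seriality

◇⊤ holds at w iff w has a successor, so frame-validity of ◇⊤ is exactly seriality. Equivalently via □ψ → ◇ψ:
Suppose □ψ→◇ψ is valid. At any x set V(ψ)=W. Then □ψ at x, so ◇ψ at x, so x has a successor.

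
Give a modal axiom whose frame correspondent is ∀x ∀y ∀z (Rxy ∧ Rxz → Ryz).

A defining formula is ◇ψ → □◇ψ (the 5 axiom).
Suppose ◇ψ→□◇ψ is valid. Take Rxy, Rxz and set V(ψ)={y}. Then ◇ψ at x, so □◇ψ at x, so ◇ψ at z, so some w with Rzw has ψ; w=y, i.e. Rzy. By symmetry of the argument, Ryz.

◇ψ → □◇ψ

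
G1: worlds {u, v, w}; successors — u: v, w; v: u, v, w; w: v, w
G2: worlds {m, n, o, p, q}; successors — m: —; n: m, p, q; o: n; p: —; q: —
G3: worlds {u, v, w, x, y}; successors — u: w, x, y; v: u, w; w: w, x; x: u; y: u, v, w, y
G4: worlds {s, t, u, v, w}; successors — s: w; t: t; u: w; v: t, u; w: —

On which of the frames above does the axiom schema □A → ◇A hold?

This is the axiom for seriality; its first-order frame correspondent is ∀x ∃y Rxy.
G1: holds.
G2: fails — world m has no successor.
G3: holds.
G4: fails — world w has no successor.
Valid on: G1, G3.

G1, G3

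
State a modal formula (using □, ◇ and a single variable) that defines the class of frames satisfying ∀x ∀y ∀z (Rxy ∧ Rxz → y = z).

◇q → □q

A defining formula is ◇q → □q (the CD axiom).
Suppose ◇q→□q is valid. Take Rxy, Rxz and set V(q)={y}. Then ◇q at x, so □q at x, so q at z, i.e. z=y.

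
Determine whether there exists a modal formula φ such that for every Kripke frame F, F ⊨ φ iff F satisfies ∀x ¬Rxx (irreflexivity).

If a class were modally definable it would be closed under surjective bounded morphisms (Goldblatt–Thomason).
The 2-cycle (worlds w0,w1 with w0→w1→w0) is irreflexive, and the map sending every world to a single reflexive point • is a surjective bounded morphism (forth: every edge maps to (•,•); back: every world has a successor). So any modal formula valid on the 2-cycle is also valid on the reflexive point, which is not irreflexive.
So the class is not modally definable.

No — not modally definable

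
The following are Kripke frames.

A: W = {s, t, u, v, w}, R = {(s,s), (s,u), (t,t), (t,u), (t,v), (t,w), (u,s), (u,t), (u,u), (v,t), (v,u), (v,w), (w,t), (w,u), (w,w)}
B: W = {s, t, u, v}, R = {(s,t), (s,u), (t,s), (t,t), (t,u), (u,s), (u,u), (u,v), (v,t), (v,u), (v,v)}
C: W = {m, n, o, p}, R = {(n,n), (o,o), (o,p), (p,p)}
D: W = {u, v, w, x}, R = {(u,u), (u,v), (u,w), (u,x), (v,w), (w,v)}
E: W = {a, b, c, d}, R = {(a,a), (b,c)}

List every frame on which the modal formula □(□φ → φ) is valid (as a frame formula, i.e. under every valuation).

C

This is the axiom for shift-reflexivity; its first-order frame correspondent is ∀x ∀y (Rxy → Ryy).
A: fails — Rtv but not Rvv.
B: fails — Rus but not Rss.
C: condition met.
D: fails — Ruv but not Rvv.
E: fails — Rbc but not Rcc.
Valid on: C.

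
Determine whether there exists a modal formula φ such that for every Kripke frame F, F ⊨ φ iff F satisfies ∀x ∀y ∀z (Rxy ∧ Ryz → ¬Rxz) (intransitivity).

Not modally definable

Any modally definable frame class is closed under surjective bounded morphisms.
The 7-cycle (worlds s,t,u,v,w,x,y with s→t→u→v→w→x→y→s) is intransitive. Mapping every world to a single reflexive point • is a surjective bounded morphism; the reflexive point is not intransitive (R••∧R•• but R••).
Hence intransitivity is not modally definable.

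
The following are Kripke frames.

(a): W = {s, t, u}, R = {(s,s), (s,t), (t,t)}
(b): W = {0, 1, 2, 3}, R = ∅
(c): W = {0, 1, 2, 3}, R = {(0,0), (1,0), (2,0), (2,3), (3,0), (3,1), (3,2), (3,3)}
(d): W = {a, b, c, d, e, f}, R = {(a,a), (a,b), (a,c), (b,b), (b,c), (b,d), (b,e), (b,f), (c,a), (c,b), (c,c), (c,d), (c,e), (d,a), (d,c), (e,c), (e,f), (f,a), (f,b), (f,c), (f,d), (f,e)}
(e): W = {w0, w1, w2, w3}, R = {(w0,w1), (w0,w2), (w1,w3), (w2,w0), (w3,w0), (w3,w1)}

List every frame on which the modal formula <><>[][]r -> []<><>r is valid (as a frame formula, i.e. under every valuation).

The schema corresponds to a generalized confluence (Geach) condition: forall x forall y forall z ((x R^2 y & xRz) -> exists w (y R^2 w & z R^2 w)).
(a): condition met.
(b): condition met.
(c): condition met.
(d): condition met.
(e): fails — w0R²w0, w0Rw2 but no w with w0R²w and w2R²w.

(a), (b), (c), (d)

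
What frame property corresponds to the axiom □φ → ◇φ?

seriality: ∀x ∃y Rxy

Suppose □φ→◇φ is valid. At any x set V(φ)=W. Then □φ at x, so ◇φ at x, so x has a successor.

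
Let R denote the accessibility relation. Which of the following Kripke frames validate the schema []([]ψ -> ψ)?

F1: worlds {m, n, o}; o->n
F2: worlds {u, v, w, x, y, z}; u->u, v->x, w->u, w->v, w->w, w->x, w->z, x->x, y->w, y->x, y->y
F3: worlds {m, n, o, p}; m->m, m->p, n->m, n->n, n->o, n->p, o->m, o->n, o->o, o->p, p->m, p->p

The schema corresponds to shift-reflexivity: forall x forall y (Rxy -> Ryy).
F1: fails — Ron but not Rnn.
F2: fails — Rwv but not Rvv.
F3: holds.
Valid on: F3.

F3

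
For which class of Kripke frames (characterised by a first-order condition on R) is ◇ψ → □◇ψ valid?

This is the 5 axiom.
Its frame correspondent is the Euclidean property — ∀x ∀y ∀z (Rxy ∧ Rxz → Ryz).

The Euclidean property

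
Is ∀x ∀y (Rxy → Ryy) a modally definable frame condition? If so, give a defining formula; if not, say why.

Yes, by □(□q → q)

Yes: it is shift-reflexivity, defined by the T□ schema □(□q → q).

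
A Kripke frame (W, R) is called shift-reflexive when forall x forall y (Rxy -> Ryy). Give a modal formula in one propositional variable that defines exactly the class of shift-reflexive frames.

□(□p → p)

This is shift-reflexivity; the standard corresponding axiom is T□: □(□p → p).
Suppose □(□p→p) is valid. Take Rxy and set V(p)={w : Ryw}. Then at y, □p holds; since □(□p→p) at x, □p→p at y, so p at y, i.e. Ryy.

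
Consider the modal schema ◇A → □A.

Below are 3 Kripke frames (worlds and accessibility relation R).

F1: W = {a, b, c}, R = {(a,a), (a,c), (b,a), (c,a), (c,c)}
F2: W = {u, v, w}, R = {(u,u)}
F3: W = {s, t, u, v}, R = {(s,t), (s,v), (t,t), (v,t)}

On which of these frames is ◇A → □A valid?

Frame correspondent (Sahlqvist): ∀x ∀y ∀z (Rxy ∧ Rxz → y = z) — i.e. partial functionality.
F1: fails — a sees both a and c.
F2: ✓.
F3: fails — s sees both t and v.
Valid on: F2.

F2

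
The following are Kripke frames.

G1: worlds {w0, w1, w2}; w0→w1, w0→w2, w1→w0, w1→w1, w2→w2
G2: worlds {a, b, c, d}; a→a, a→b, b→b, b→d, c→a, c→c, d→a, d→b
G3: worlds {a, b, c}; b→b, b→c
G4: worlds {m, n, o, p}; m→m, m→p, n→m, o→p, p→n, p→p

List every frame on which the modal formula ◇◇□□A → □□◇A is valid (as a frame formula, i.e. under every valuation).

The schema corresponds to a generalized confluence (Geach) condition: ∀x ∀y ∀z ((xR²y ∧ xR²z) → ∃w (yR²w ∧ zRw)).
G1: fails — w0R²w2, w0R²w1 but no w with w2R²w and w1Rw.
G2: holds.
G3: fails — bR²b, bR²c but no w with bR²w and cRw.
G4: holds.
Valid on: G2, G4.

G2, G4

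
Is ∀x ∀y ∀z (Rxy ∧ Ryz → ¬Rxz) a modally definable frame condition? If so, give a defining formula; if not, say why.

Any modally definable frame class is closed under surjective bounded morphisms.
The 7-cycle (worlds a,b,c,d,e,f,g with a→b→c→d→e→f→g→a) is intransitive. Mapping every world to a single reflexive point • is a surjective bounded morphism; the reflexive point is not intransitive (R••∧R•• but R••).
Hence intransitivity is not modally definable.

Not definable by any modal formula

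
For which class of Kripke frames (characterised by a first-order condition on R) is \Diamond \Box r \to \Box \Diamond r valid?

Convergence

Suppose ◇□r→□◇r is valid. Take Rxy, Rxz and set V(r)={w : Ryw}. Then □r at y so ◇□r at x, so □◇r at x, so ◇r at z, giving w with Rzw and Ryw.
The converse is a direct semantic check.
Frame condition: \forall x \forall y \forall z (Rxy \wedge Rxz \to \exists w (Ryw \wedge Rzw)).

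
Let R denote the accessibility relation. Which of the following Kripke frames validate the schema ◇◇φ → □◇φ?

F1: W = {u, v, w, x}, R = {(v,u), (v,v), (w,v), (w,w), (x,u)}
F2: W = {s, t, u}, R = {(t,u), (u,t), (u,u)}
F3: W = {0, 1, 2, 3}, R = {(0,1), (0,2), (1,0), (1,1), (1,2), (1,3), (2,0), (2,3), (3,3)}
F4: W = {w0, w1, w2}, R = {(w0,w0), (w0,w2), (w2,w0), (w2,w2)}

Frame correspondent (Sahlqvist): ∀x ∀y ∀z ((xR²y ∧ xRz) → ∃w (y = w ∧ zRw)) — i.e. a generalized confluence (Geach) condition.
F1: fails — vR²u, vRu but no t with u=t and uRt.
F2: fails — uR²t, uRt but no w with t=w and tRw.
F3: fails — 0R²1, 0R2 but no w with 1=w and 2Rw.
F4: condition met.
Valid on: F4.

F4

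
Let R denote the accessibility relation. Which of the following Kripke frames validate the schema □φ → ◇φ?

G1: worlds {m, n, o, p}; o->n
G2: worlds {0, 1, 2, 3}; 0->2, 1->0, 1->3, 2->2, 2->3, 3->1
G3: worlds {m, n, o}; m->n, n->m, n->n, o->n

G2, G3

The schema corresponds to seriality: ∀x ∃y Rxy.
G1: fails — world m has no successor.
G2: holds.
G3: holds.
Valid on: G2, G3.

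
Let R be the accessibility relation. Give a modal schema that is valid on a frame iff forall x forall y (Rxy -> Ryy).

□(□q → q)

The condition is shift-reflexivity. The T□ schema □(□q → q) defines it.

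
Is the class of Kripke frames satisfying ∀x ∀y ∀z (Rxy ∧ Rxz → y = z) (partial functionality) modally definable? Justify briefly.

Yes: it is partial functionality, defined by the CD schema ◇p → □p.
Suppose ◇p→□p is valid. Take Rxy, Rxz and set V(p)={y}. Then ◇p at x, so □p at x, so p at z, i.e. z=y.

Yes — defined by ◇p → □p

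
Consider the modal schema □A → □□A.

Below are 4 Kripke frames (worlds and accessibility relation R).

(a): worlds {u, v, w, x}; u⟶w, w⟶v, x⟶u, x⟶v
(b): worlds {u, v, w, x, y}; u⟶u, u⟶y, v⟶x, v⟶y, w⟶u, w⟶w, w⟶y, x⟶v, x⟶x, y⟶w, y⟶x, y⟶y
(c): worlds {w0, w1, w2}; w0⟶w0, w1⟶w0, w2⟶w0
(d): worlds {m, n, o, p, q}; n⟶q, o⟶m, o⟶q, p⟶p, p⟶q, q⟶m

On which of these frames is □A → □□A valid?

This is the axiom for transitivity; its first-order frame correspondent is ∀x ∀y ∀z (Rxy ∧ Ryz → Rxz).
(a): fails — Rxu and Ruw but not Rxw.
(b): fails — Ryx and Rxv but not Ryv.
(c): holds.
(d): fails — Rnq and Rqm but not Rnm.

(c)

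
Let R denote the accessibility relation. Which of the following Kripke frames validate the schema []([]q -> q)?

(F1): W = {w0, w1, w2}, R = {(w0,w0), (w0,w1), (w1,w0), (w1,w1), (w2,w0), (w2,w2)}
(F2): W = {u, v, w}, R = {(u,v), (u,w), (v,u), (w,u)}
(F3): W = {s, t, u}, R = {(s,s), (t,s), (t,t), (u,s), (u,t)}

This is the axiom for shift-reflexivity; its first-order frame correspondent is forall x forall y (Rxy -> Ryy).
(F1): satisfies the condition.
(F2): fails — Ruv but not Rvv.
(F3): satisfies the condition.
Valid on: (F1), (F3).

(F1), (F3)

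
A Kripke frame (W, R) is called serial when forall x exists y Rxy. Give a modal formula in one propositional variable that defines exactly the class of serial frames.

□q → ◇q

This is seriality; the standard corresponding axiom is D: □q → ◇q.
Suppose □q→◇q is valid. At any x set V(q)=W. Then □q at x, so ◇q at x, so x has a successor.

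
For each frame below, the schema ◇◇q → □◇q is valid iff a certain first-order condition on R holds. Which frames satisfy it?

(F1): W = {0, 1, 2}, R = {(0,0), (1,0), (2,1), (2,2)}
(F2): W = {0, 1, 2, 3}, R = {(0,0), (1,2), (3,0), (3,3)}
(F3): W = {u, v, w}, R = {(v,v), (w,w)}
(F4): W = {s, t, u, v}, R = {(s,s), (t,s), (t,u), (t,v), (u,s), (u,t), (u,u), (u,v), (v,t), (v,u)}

The schema corresponds to a generalized confluence (Geach) condition: ∀x ∀y ∀z ((xR²y ∧ xRz) → ∃w (y = w ∧ zRw)).
(F1): fails — 2R²0, 2R2 but no w with 0=w and 2Rw.
(F2): fails — 3R²3, 3R0 but no w with 3=w and 0Rw.
(F3): holds.
(F4): fails — tR²s, tRv but no w with s=w and vRw.
Valid on: (F3).

(F3)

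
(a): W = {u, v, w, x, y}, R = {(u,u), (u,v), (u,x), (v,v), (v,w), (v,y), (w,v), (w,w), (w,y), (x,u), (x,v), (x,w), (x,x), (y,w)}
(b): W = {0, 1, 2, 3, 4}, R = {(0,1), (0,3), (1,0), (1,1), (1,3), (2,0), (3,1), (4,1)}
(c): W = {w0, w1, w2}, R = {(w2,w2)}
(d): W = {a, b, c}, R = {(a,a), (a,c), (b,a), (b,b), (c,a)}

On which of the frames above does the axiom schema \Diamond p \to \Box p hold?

This is the axiom for partial functionality; its first-order frame correspondent is \forall x \forall y \forall z (Rxy \wedge Rxz \to y = z).
(a): fails — u sees both u and v.
(b): fails — 0 sees both 1 and 3.
(c): satisfies the condition.
(d): fails — a sees both a and c.

(c)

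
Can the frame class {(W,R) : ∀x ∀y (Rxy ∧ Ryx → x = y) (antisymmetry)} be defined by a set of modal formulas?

No — not modally definable

Any modally definable frame class is closed under surjective bounded morphisms.
The 4-cycle (worlds a,b,c,d with a→b→c→d→a) is antisymmetric. Sending even-indexed worlds to s and odd-indexed worlds to t is a surjective bounded morphism onto the two-world frame with s↔t, which is not antisymmetric.
Hence antisymmetry is not modally definable.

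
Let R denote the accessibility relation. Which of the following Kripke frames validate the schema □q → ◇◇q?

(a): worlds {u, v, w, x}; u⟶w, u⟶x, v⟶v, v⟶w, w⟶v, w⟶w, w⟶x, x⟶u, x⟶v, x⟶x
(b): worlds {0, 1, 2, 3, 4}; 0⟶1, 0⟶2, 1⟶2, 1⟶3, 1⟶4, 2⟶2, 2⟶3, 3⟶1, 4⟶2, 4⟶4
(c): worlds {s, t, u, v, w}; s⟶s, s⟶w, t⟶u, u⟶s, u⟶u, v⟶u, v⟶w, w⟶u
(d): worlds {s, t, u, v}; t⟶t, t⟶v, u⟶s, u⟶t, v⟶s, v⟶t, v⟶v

This is the axiom for a generalized confluence (Geach) condition; its first-order frame correspondent is ∀x ∃w (xRw ∧ xR²w).
(a): satisfies the condition.
(b): fails — at 3 but no w with 3Rw and 3R²w.
(c): satisfies the condition.
(d): fails — at s but no w with sRw and sR²w.
Valid on: (a), (c).

(a), (c)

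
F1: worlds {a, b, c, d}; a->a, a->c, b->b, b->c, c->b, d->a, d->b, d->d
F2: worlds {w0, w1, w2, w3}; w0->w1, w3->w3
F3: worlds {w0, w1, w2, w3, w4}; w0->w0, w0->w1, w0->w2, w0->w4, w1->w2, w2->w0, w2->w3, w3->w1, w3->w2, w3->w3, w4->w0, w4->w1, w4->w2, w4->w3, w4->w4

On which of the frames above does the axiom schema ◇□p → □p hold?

none

The schema corresponds to a generalized confluence (Geach) condition: ∀x ∀y ∀z ((xRy ∧ xRz) → ∃w (yRw ∧ z = w)).
F1: fails — aRc, aRa but no w with cRw and a=w.
F2: fails — w0Rw1, w0Rw1 but no w with w1Rw and w1=w.
F3: fails — w0Rw1, w0Rw0 but no w with w1Rw and w0=w.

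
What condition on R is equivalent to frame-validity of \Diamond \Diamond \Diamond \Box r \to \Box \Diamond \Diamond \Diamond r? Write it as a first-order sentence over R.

\forall x \forall y \forall z ((x R^3 y \wedge xRz) \to \exists w (yRw \wedge z R^3 w))

This is a Sahlqvist (Geach-type) schema ◇^3□^1r → □^1◇^3r.
First-order correspondent: \forall x \forall y \forall z ((x R^3 y \wedge xRz) \to \exists w (yRw \wedge z R^3 w)).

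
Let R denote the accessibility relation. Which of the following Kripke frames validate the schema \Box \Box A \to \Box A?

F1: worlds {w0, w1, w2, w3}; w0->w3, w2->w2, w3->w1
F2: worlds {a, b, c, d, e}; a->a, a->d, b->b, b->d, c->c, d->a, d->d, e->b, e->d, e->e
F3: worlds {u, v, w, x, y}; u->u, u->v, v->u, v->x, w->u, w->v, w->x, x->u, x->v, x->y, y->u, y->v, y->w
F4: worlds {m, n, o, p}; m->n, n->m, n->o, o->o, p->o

The schema corresponds to density: \forall x \forall y (Rxy \to \exists z (Rxz \wedge Rzy)).
F1: fails — Rw3w1 but no z with Rw3z and Rzw1.
F2: condition met.
F3: fails — Rvx but no z with Rvz and Rzx.
F4: fails — Rnm but no z with Rnz and Rzm.

F2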